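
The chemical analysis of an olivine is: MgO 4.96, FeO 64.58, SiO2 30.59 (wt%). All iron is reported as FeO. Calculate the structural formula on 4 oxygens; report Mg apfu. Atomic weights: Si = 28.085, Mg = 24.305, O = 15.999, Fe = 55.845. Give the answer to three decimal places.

0.241 Mg apfu

MgO: 4.96/40.304 = 0.12306 mol → 0.12306 mol Mg, 0.12306 mol O.
FeO: 64.58/71.844 = 0.89889 mol → 0.89889 mol Fe, 0.89889 mol O.
SiO2: 30.59/60.083 = 0.50913 mol → 0.50913 mol Si, 1.01826 mol O.
Total oxygen = 2.04021 mol. Normalization factor = 4/2.04021 = 1.96058.
Mg per 4 O = 0.12306 × 1.96058 = 0.241.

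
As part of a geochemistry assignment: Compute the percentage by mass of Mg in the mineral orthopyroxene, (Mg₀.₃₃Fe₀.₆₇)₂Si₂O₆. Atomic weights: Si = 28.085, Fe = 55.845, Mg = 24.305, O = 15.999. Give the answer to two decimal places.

Formula mass = 0.66×24.305 + 1.34×55.845 + 2×28.085 + 6×15.999 = 243.038 g/mol, of which 16.041 g is Mg.
So Mg makes up 16.041/243.038 = 0.0660 of the mass, i.e. 6.60%.

6.60 mass %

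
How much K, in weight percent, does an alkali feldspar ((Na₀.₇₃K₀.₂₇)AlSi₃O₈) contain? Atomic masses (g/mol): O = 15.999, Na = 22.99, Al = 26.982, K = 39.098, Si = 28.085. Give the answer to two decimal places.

3.96 weight percent

Formula mass = 0.73×22.99 + 0.27×39.098 + 1×26.982 + 3×28.085 + 8×15.999 = 266.568 g/mol, of which 10.556 g is K.
So K makes up 10.556/266.568 = 0.0396 of the mass, i.e. 3.96%.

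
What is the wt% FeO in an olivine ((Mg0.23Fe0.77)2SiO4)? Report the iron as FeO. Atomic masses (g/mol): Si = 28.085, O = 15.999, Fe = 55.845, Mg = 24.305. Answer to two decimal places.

Molar mass of (Mg0.23Fe0.77)2SiO4 = 0.46*24.305 + 1.54*55.845 + 1*28.085 + 4*15.999 = 189.263 g/mol.
Each formula unit contains 1.54 Fe, equivalent to 1.54/1 = 1.5400 mol FeO.
M(FeO) = 1×55.845 + 1×15.999 = 71.844 g/mol.
Mass of FeO per formula unit = 1.5400 × 71.844 = 110.640 g.
FeO wt% = 110.640 / 189.263 × 100 = 58.46%.

58.46 wt%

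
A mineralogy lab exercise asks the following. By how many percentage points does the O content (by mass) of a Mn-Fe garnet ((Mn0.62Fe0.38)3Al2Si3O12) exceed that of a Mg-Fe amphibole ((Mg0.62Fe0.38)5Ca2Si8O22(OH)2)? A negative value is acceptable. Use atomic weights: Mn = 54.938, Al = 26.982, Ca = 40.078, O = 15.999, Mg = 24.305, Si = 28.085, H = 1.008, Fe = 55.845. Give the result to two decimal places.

M((Mn0.62Fe0.38)3Al2Si3O12) = 496.055 g/mol, so wt% O = 191.988/496.055 × 100 = 38.70%.
M((Mg0.62Fe0.38)5Ca2Si8O22(OH)2) = 872.279 g/mol, so wt% O = 383.976/872.279 × 100 = 44.02%.
38.70 − 44.02 = -5.32 pp.

-5.32 percentage points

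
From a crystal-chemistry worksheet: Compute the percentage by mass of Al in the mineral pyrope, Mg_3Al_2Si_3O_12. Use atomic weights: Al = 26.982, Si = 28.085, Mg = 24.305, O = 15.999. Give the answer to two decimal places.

Formula mass = 3×24.305 + 2×26.982 + 3×28.085 + 12×15.999 = 403.122 g/mol, of which 53.964 g is Al.
So Al makes up 53.964/403.122 = 0.1339 of the mass, i.e. 13.39%.

13.39 wt%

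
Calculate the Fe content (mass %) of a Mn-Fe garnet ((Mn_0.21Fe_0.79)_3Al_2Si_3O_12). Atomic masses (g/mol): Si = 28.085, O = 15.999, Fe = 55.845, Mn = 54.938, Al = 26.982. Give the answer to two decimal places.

Molar mass of (Mn_0.21Fe_0.79)_3Al_2Si_3O_12: 0.63·54.938 + 2.37·55.845 + 2·26.982 + 3·28.085 + 12·15.999 = 497.171 g/mol.
Mass of Fe per formula unit: 2.37 × 55.845 = 132.353 g.
Weight fraction Fe = 132.353 / 497.171 = 0.2662.

26.62 mass %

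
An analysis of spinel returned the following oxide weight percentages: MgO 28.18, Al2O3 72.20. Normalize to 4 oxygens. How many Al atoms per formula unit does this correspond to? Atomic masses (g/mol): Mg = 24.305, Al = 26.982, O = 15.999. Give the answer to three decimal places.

2.006 Al apfu

MgO (M=40.304): mol = 0.69919; Mg = 0.69919, O = 0.69919.
Al2O3 (M=101.961): mol = 0.70811; Al = 1.41622, O = 2.12433.
ΣO = 2.82352; factor = 4/ΣO = 1.41667.
Al apfu = 1.41622 × 1.41667 = 2.006.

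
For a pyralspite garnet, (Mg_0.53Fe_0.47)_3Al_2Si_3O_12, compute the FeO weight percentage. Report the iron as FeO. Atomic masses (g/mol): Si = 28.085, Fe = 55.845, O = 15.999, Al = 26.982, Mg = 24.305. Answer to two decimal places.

Formula mass = 447.593 g/mol.
1.41 Fe → 1.4100 mol FeO per formula unit; M(FeO) = 71.844, so FeO mass = 101.300 g.
101.300/447.593 × 100 = 22.63 wt%.

22.63 wt%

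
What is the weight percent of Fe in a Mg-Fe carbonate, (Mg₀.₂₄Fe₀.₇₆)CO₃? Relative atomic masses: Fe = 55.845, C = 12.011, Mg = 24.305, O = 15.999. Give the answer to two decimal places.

M((Mg₀.₂₄Fe₀.₇₆)CO₃) = 108.283 g/mol.
Fe contributes 0.76 × 55.845 = 42.442 g per mole.
42.442/108.283 = 0.3920 → 39.20%.

39.20 mass %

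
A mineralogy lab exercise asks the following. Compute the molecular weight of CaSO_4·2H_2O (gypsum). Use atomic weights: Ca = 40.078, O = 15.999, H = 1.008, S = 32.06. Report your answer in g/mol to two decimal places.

The formula mass is the sum 1·40.078 + 1·32.06 + 6·15.999 + 4·1.008.

172.16 g/mol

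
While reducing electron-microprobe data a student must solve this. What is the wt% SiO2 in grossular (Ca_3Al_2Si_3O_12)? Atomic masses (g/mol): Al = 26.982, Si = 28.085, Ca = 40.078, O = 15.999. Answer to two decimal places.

Formula mass = 450.441 g/mol.
3 Si → 3.0000 mol SiO2 per formula unit; M(SiO2) = 60.083, so SiO2 mass = 180.249 g.
180.249/450.441 × 100 = 40.02 wt%.

40.02 wt%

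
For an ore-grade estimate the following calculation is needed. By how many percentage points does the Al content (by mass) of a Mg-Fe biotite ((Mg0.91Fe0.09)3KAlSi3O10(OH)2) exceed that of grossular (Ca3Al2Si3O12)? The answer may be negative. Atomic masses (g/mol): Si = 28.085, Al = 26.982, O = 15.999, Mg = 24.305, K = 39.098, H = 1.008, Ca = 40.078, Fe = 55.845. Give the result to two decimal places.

First mineral: 26.982 g Al in 425.770 g formula = 6.34 wt% Al.
Second mineral: 53.964 g Al in 450.441 g formula = 11.98 wt% Al.
6.34% − 11.98% gives a difference of -5.64 percentage points.

-5.64 percentage points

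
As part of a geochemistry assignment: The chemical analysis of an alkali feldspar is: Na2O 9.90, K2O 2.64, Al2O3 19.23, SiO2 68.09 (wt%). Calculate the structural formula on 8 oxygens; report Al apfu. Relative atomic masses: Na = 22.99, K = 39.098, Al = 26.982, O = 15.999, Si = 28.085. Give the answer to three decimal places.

0.999 Al apfu

Na2O: 9.90/61.979 = 0.15973 mol → 0.31946 mol Na, 0.15973 mol O.
K2O: 2.64/94.195 = 0.02803 mol → 0.05606 mol K, 0.02803 mol O.
Al2O3: 19.23/101.961 = 0.18860 mol → 0.37720 mol Al, 0.56580 mol O.
SiO2: 68.09/60.083 = 1.13327 mol → 1.13327 mol Si, 2.26654 mol O.
Total oxygen = 3.02010 mol. Normalization factor = 8/3.02010 = 2.64892.
Al per 8 O = 0.37720 × 2.64892 = 0.999.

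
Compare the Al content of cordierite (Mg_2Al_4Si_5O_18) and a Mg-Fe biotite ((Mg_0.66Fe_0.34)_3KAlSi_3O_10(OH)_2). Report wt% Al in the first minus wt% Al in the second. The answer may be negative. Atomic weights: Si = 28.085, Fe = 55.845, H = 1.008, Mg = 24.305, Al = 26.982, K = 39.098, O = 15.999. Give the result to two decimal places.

12.45 percentage points

First mineral: 107.928 g Al in 584.945 g formula = 18.45 wt% Al.
Second mineral: 26.982 g Al in 449.425 g formula = 6.00 wt% Al.
18.45% − 6.00% gives a difference of 12.45 percentage points.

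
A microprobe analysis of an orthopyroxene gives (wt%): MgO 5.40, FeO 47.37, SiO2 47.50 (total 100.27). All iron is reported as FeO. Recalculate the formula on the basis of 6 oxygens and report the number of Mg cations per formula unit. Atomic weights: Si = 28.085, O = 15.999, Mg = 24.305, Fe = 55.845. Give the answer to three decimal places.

5.40 wt% MgO ÷ 40.304 g/mol = 0.13398 mol, giving 0.13398 Mg and 0.13398 O.
47.37 wt% FeO ÷ 71.844 g/mol = 0.65935 mol, giving 0.65935 Fe and 0.65935 O.
47.50 wt% SiO2 ÷ 60.083 g/mol = 0.79057 mol, giving 0.79057 Si and 1.58114 O.
Oxygen sums to 2.37447; scaling by 6/2.37447 = 2.52688 puts the formula on 6 O.
Mg: 0.13398 × 2.52688 = 0.339 atoms per formula unit.

0.339 Mg apfu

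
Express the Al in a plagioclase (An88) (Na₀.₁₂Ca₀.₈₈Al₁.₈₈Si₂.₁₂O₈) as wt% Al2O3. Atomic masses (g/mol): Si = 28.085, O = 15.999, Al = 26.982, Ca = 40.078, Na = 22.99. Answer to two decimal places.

34.69 wt%

Formula mass = 276.286 g/mol.
1.88 Al → 0.9400 mol Al2O3 per formula unit; M(Al2O3) = 101.961, so Al2O3 mass = 95.843 g.
95.843/276.286 × 100 = 34.69 wt%.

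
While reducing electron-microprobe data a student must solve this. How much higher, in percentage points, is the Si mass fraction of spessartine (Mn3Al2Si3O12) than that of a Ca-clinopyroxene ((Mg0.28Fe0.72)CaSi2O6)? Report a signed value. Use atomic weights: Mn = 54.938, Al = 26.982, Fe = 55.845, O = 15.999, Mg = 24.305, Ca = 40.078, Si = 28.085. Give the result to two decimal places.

-6.46 percentage points

M(Mn3Al2Si3O12) = 495.021 g/mol, so wt% Si = 84.255/495.021 × 100 = 17.02%.
M((Mg0.28Fe0.72)CaSi2O6) = 239.256 g/mol, so wt% Si = 56.170/239.256 × 100 = 23.48%.
17.02 − 23.48 = -6.46 pp.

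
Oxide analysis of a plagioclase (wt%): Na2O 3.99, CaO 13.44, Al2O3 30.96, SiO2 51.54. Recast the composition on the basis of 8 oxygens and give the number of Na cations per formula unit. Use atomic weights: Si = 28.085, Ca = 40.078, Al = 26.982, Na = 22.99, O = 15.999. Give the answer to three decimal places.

0.351 Na apfu

3.99 wt% Na2O ÷ 61.979 g/mol = 0.06438 mol, giving 0.12876 Na and 0.06438 O.
13.44 wt% CaO ÷ 56.077 g/mol = 0.23967 mol, giving 0.23967 Ca and 0.23967 O.
30.96 wt% Al2O3 ÷ 101.961 g/mol = 0.30365 mol, giving 0.60730 Al and 0.91095 O.
51.54 wt% SiO2 ÷ 60.083 g/mol = 0.85781 mol, giving 0.85781 Si and 1.71562 O.
Oxygen sums to 2.93062; scaling by 8/2.93062 = 2.72980 puts the formula on 8 O.
Na: 0.12876 × 2.72980 = 0.351 atoms per formula unit.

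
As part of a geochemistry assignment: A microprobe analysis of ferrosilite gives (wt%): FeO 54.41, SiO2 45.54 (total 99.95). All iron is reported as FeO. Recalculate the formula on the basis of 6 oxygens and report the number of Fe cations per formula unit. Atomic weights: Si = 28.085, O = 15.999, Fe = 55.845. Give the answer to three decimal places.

FeO (M=71.844): mol = 0.75734; Fe = 0.75734, O = 0.75734.
SiO2 (M=60.083): mol = 0.75795; Si = 0.75795, O = 1.51590.
ΣO = 2.27324; factor = 6/ΣO = 2.63940.
Fe apfu = 0.75734 × 2.63940 = 1.999.

1.999 Fe apfu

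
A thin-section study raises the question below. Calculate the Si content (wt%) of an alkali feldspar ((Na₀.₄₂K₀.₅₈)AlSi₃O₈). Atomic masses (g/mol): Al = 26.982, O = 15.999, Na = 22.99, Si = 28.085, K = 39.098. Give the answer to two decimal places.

31.03 wt%

M((Na₀.₄₂K₀.₅₈)AlSi₃O₈) = 271.562 g/mol.
Si contributes 3 × 28.085 = 84.255 g per mole.
84.255/271.562 = 0.3103 → 31.03%.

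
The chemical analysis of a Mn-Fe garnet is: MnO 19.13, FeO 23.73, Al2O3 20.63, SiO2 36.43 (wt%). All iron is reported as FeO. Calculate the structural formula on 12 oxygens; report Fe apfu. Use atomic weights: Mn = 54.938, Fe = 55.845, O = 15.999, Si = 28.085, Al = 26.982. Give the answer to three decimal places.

MnO (M=70.937): mol = 0.26968; Mn = 0.26968, O = 0.26968.
FeO (M=71.844): mol = 0.33030; Fe = 0.33030, O = 0.33030.
Al2O3 (M=101.961): mol = 0.20233; Al = 0.40466, O = 0.60699.
SiO2 (M=60.083): mol = 0.60633; Si = 0.60633, O = 1.21266.
ΣO = 2.41963; factor = 12/ΣO = 4.95944.
Fe apfu = 0.33030 × 4.95944 = 1.638.

1.638 Fe apfu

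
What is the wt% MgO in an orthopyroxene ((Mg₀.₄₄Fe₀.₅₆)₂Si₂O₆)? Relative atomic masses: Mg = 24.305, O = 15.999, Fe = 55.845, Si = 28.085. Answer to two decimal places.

15.02 wt%

Formula mass = 236.099 g/mol.
0.88 Mg → 0.8800 mol MgO per formula unit; M(MgO) = 40.304, so MgO mass = 35.468 g.
35.468/236.099 × 100 = 15.02 wt%.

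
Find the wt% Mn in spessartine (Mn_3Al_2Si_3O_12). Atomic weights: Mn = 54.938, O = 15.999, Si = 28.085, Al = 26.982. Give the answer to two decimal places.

Formula mass = 3*54.938 + 2*26.982 + 3*28.085 + 12*15.999 = 495.021 g/mol, of which 164.814 g is Mn.
So Mn makes up 164.814/495.021 = 0.3329 of the mass, i.e. 33.29%.

33.29 weight percent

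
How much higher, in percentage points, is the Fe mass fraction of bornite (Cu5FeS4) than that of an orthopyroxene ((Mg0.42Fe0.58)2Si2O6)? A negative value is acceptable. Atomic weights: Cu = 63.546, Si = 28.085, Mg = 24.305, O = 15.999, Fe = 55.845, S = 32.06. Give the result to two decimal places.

-16.16 percentage points

M(Cu5FeS4) = 501.815 g/mol, so wt% Fe = 55.845/501.815 × 100 = 11.13%.
M((Mg0.42Fe0.58)2Si2O6) = 237.360 g/mol, so wt% Fe = 64.780/237.360 × 100 = 27.29%.
11.13 − 27.29 = -16.16 pp.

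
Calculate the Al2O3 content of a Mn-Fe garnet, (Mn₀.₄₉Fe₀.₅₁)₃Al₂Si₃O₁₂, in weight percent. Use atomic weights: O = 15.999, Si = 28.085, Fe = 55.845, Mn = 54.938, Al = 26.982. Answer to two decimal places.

20.54 wt%

M((Mn₀.₄₉Fe₀.₅₁)₃Al₂Si₃O₁₂) = 496.409 g/mol; M(Al2O3) = 101.961 g/mol.
Moles Al2O3 per formula unit = 2 Al ÷ 2 = 1.0000.
Al2O3 fraction = (1.0000 × 101.961) / 496.409 = 101.961/496.409 = 0.2054.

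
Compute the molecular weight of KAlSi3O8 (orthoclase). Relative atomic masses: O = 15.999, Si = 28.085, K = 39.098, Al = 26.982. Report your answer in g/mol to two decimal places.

278.33 g/mol

M = 1(39.098) + 1(26.982) + 3(28.085) + 8(15.999)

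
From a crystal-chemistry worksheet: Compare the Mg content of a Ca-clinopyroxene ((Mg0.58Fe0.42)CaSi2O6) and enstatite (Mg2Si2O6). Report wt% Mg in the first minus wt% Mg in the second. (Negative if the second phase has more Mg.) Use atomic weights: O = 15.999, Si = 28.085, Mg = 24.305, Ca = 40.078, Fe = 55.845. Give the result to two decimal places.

-18.08 percentage points

Mg in (Mg0.58Fe0.42)CaSi2O6: molar mass 229.794 g/mol; 0.58×24.305 = 14.097 g → 6.13 wt%.
Mg in Mg2Si2O6: molar mass 200.774 g/mol; 2×24.305 = 48.610 g → 24.21 wt%.
Difference = 6.13 − 24.21 = -18.08 percentage points.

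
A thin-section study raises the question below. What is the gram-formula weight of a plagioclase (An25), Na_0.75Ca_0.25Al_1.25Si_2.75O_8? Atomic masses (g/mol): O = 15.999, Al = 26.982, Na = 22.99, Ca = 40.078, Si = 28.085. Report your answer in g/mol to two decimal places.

M = 0.75·22.99 + 0.25·40.078 + 1.25·26.982 + 2.75·28.085 + 8·15.999

266.22 g/mol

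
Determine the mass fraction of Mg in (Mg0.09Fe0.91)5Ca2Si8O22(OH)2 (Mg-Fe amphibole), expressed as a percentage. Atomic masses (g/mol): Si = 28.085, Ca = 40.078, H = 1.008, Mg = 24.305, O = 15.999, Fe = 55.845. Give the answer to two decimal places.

Molar mass of (Mg0.09Fe0.91)5Ca2Si8O22(OH)2: 0.45×24.305 + 4.55×55.845 + 2×40.078 + 8×28.085 + 24×15.999 + 2×1.008 = 955.860 g/mol.
Mass of Mg per formula unit: 0.45 × 24.305 = 10.937 g.
Weight fraction Mg = 10.937 / 955.860 = 0.0114.

1.14 mass %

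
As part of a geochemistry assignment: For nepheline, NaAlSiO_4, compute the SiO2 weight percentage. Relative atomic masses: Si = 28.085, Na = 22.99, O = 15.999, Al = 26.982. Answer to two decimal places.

42.30 wt%

Molar mass of NaAlSiO_4 = 1·22.99 + 1·26.982 + 1·28.085 + 4·15.999 = 142.053 g/mol.
Each formula unit contains 1 Si, equivalent to 1/1 = 1.0000 mol SiO2.
M(SiO2) = 1×28.085 + 2×15.999 = 60.083 g/mol.
Mass of SiO2 per formula unit = 1.0000 × 60.083 = 60.083 g.
SiO2 wt% = 60.083 / 142.053 × 100 = 42.30%.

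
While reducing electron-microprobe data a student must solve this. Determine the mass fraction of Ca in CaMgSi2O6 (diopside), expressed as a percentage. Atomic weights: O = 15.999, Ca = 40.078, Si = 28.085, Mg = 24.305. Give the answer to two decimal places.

M(CaMgSi2O6) = 216.547 g/mol.
Ca contributes 1 × 40.078 = 40.078 g per mole.
40.078/216.547 = 0.1851 → 18.51%.

18.51 wt%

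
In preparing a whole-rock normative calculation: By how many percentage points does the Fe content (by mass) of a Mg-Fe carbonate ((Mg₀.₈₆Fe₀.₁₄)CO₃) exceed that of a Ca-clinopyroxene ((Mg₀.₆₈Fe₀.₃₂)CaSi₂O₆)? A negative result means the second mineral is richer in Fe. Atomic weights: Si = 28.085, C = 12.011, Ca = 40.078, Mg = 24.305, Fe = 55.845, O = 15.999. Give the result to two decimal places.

0.93 percentage points

M((Mg₀.₈₆Fe₀.₁₄)CO₃) = 88.729 g/mol, so wt% Fe = 7.818/88.729 × 100 = 8.81%.
M((Mg₀.₆₈Fe₀.₃₂)CaSi₂O₆) = 226.640 g/mol, so wt% Fe = 17.870/226.640 × 100 = 7.88%.
8.81 − 7.88 = 0.93 pp.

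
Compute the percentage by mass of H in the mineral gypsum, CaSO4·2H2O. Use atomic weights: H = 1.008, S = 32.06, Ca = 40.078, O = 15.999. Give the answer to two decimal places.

2.34 weight percent

Formula mass = 1×40.078 + 1×32.06 + 6×15.999 + 4×1.008 = 172.164 g/mol, of which 4.032 g is H.
So H makes up 4.032/172.164 = 0.0234 of the mass, i.e. 2.34%.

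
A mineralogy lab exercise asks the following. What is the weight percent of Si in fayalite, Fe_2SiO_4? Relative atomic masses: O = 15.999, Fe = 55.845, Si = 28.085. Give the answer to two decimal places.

13.78 wt%

Molar mass of Fe_2SiO_4: 2×55.845 + 1×28.085 + 4×15.999 = 203.771 g/mol.
Mass of Si per formula unit: 1 × 28.085 = 28.085 g.
Weight fraction Si = 28.085 / 203.771 = 0.1378.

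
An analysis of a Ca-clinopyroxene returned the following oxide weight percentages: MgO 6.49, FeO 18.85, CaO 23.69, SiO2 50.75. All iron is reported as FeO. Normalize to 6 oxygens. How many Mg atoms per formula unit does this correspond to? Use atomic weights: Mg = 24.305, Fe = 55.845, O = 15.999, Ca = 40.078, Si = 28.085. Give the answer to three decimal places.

MgO (M=40.304): mol = 0.16103; Mg = 0.16103, O = 0.16103.
FeO (M=71.844): mol = 0.26237; Fe = 0.26237, O = 0.26237.
CaO (M=56.077): mol = 0.42245; Ca = 0.42245, O = 0.42245.
SiO2 (M=60.083): mol = 0.84466; Si = 0.84466, O = 1.68932.
ΣO = 2.53517; factor = 6/ΣO = 2.36671.
Mg apfu = 0.16103 × 2.36671 = 0.381.

0.381 Mg apfu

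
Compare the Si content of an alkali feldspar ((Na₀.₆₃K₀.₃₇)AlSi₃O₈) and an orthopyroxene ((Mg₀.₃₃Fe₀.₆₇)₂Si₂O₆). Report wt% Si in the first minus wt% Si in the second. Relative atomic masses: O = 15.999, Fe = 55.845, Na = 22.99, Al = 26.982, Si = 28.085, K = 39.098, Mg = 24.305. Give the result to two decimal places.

M((Na₀.₆₃K₀.₃₇)AlSi₃O₈) = 268.179 g/mol, so wt% Si = 84.255/268.179 × 100 = 31.42%.
M((Mg₀.₃₃Fe₀.₆₇)₂Si₂O₆) = 243.038 g/mol, so wt% Si = 56.170/243.038 × 100 = 23.11%.
31.42 − 23.11 = 8.31 pp.

8.31 percentage points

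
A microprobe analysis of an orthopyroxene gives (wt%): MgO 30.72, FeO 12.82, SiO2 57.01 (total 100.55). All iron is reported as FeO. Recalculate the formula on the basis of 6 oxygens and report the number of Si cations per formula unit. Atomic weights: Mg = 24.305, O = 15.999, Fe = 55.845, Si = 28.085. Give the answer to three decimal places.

2.006 Si apfu

MgO: 30.72/40.304 = 0.76221 mol → 0.76221 mol Mg, 0.76221 mol O.
FeO: 12.82/71.844 = 0.17844 mol → 0.17844 mol Fe, 0.17844 mol O.
SiO2: 57.01/60.083 = 0.94885 mol → 0.94885 mol Si, 1.89770 mol O.
Total oxygen = 2.83835 mol. Normalization factor = 6/2.83835 = 2.11390.
Si per 6 O = 0.94885 × 2.11390 = 2.006.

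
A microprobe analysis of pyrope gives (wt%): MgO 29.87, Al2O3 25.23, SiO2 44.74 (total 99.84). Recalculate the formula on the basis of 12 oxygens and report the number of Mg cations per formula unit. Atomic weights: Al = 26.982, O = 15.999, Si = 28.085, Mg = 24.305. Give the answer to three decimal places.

MgO (M=40.304): mol = 0.74112; Mg = 0.74112, O = 0.74112.
Al2O3 (M=101.961): mol = 0.24745; Al = 0.49490, O = 0.74235.
SiO2 (M=60.083): mol = 0.74464; Si = 0.74464, O = 1.48928.
ΣO = 2.97275; factor = 12/ΣO = 4.03667.
Mg apfu = 0.74112 × 4.03667 = 2.992.

2.992 Mg apfu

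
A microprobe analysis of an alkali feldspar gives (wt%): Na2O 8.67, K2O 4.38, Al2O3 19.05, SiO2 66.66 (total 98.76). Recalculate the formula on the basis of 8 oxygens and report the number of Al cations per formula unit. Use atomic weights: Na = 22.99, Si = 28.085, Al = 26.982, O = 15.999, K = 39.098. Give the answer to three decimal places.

Na2O (M=61.979): mol = 0.13989; Na = 0.27978, O = 0.13989.
K2O (M=94.195): mol = 0.04650; K = 0.09300, O = 0.04650.
Al2O3 (M=101.961): mol = 0.18684; Al = 0.37368, O = 0.56052.
SiO2 (M=60.083): mol = 1.10947; Si = 1.10947, O = 2.21894.
ΣO = 2.96585; factor = 8/ΣO = 2.69737.
Al apfu = 0.37368 × 2.69737 = 1.008.

1.008 Al apfu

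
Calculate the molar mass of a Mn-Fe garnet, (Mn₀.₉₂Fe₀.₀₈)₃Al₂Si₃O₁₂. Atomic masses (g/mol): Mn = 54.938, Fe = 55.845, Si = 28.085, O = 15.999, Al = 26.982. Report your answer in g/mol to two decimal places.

495.24 g/mol

The formula mass is the sum 2.76·54.938 + 0.24·55.845 + 2·26.982 + 3·28.085 + 12·15.999.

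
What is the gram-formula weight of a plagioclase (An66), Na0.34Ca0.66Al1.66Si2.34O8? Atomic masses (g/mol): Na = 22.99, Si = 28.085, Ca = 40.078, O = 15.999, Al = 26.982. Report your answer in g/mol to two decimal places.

272.77 g/mol

M = 0.34(22.99) + 0.66(40.078) + 1.66(26.982) + 2.34(28.085) + 8(15.999)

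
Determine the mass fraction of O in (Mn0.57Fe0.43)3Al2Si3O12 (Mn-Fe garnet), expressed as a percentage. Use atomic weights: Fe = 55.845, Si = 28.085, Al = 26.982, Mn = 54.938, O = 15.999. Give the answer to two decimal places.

Formula mass = 1.71*54.938 + 1.29*55.845 + 2*26.982 + 3*28.085 + 12*15.999 = 496.191 g/mol, of which 191.988 g is O.
So O makes up 191.988/496.191 = 0.3869 of the mass, i.e. 38.69%.

38.69 weight percent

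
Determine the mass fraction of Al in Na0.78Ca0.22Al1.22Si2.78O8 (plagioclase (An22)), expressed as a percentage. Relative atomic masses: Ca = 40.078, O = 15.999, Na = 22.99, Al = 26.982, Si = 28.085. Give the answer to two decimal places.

Molar mass of Na0.78Ca0.22Al1.22Si2.78O8: 0.78×22.99 + 0.22×40.078 + 1.22×26.982 + 2.78×28.085 + 8×15.999 = 265.736 g/mol.
Mass of Al per formula unit: 1.22 × 26.982 = 32.918 g.
Weight fraction Al = 32.918 / 265.736 = 0.1239.

12.39 wt%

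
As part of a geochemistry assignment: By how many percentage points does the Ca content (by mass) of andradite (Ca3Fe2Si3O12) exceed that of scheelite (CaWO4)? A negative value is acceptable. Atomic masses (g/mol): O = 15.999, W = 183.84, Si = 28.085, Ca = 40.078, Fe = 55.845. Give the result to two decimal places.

M(Ca3Fe2Si3O12) = 508.167 g/mol, so wt% Ca = 120.234/508.167 × 100 = 23.66%.
M(CaWO4) = 287.914 g/mol, so wt% Ca = 40.078/287.914 × 100 = 13.92%.
23.66 − 13.92 = 9.74 pp.

9.74 percentage points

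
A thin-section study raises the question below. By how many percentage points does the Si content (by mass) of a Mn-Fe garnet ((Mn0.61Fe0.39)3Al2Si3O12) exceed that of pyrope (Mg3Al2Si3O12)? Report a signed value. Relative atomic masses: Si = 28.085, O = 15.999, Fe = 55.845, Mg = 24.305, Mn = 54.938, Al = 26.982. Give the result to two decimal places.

-3.92 percentage points

Si in (Mn0.61Fe0.39)3Al2Si3O12: molar mass 496.082 g/mol; 3×28.085 = 84.255 g → 16.98 wt%.
Si in Mg3Al2Si3O12: molar mass 403.122 g/mol; 3×28.085 = 84.255 g → 20.90 wt%.
Difference = 16.98 − 20.90 = -3.92 percentage points.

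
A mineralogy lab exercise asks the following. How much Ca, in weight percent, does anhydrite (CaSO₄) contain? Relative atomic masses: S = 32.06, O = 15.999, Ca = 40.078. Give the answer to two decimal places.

Formula mass = 1*40.078 + 1*32.06 + 4*15.999 = 136.134 g/mol, of which 40.078 g is Ca.
So Ca makes up 40.078/136.134 = 0.2944 of the mass, i.e. 29.44%.

29.44 weight percent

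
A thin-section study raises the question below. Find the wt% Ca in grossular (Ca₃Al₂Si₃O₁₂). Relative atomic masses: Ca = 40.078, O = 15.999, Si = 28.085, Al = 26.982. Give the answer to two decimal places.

Formula mass = 3·40.078 + 2·26.982 + 3·28.085 + 12·15.999 = 450.441 g/mol, of which 120.234 g is Ca.
So Ca makes up 120.234/450.441 = 0.2669 of the mass, i.e. 26.69%.

26.69 mass %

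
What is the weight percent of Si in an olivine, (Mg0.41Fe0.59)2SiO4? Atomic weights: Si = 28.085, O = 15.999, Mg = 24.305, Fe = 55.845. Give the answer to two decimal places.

M((Mg0.41Fe0.59)2SiO4) = 177.908 g/mol.
Si contributes 1 × 28.085 = 28.085 g per mole.
28.085/177.908 = 0.1579 → 15.79%.

15.79 wt%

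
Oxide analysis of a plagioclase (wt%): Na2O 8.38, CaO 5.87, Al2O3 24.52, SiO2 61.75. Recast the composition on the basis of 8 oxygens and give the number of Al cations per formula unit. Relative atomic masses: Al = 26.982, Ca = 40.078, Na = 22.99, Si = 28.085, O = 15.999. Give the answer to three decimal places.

1.275 Al apfu

8.38 wt% Na2O ÷ 61.979 g/mol = 0.13521 mol, giving 0.27042 Na and 0.13521 O.
5.87 wt% CaO ÷ 56.077 g/mol = 0.10468 mol, giving 0.10468 Ca and 0.10468 O.
24.52 wt% Al2O3 ÷ 101.961 g/mol = 0.24048 mol, giving 0.48096 Al and 0.72144 O.
61.75 wt% SiO2 ÷ 60.083 g/mol = 1.02774 mol, giving 1.02774 Si and 2.05548 O.
Oxygen sums to 3.01681; scaling by 8/3.01681 = 2.65181 puts the formula on 8 O.
Al: 0.48096 × 2.65181 = 1.275 atoms per formula unit.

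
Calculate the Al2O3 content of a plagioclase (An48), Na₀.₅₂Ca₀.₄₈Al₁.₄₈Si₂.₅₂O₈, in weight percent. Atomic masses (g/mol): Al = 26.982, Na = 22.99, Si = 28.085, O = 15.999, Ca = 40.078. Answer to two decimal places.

27.96 wt%

Molar mass of Na₀.₅₂Ca₀.₄₈Al₁.₄₈Si₂.₅₂O₈ = 0.52·22.99 + 0.48·40.078 + 1.48·26.982 + 2.52·28.085 + 8·15.999 = 269.892 g/mol.
Each formula unit contains 1.48 Al, equivalent to 1.48/2 = 0.7400 mol Al2O3.
M(Al2O3) = 2×26.982 + 3×15.999 = 101.961 g/mol.
Mass of Al2O3 per formula unit = 0.7400 × 101.961 = 75.451 g.
Al2O3 wt% = 75.451 / 269.892 × 100 = 27.96%.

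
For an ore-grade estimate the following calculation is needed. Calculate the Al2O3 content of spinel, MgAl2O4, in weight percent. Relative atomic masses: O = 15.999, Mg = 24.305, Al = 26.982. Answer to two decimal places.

71.67 wt%

Formula mass = 142.265 g/mol.
2 Al → 1.0000 mol Al2O3 per formula unit; M(Al2O3) = 101.961, so Al2O3 mass = 101.961 g.
101.961/142.265 × 100 = 71.67 wt%.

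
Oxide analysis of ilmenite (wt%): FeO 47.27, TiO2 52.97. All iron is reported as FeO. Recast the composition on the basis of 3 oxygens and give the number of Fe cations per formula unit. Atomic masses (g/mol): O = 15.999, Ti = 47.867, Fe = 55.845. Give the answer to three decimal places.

FeO (M=71.844): mol = 0.65795; Fe = 0.65795, O = 0.65795.
TiO2 (M=79.865): mol = 0.66324; Ti = 0.66324, O = 1.32648.
ΣO = 1.98443; factor = 3/ΣO = 1.51177.
Fe apfu = 0.65795 × 1.51177 = 0.995.

0.995 Fe apfu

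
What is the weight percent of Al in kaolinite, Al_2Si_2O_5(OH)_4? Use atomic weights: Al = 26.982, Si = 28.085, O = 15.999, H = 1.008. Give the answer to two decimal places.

Molar mass of Al_2Si_2O_5(OH)_4: 2*26.982 + 2*28.085 + 9*15.999 + 4*1.008 = 258.157 g/mol.
Mass of Al per formula unit: 2 × 26.982 = 53.964 g.
Weight fraction Al = 53.964 / 258.157 = 0.2090.

20.90 mass %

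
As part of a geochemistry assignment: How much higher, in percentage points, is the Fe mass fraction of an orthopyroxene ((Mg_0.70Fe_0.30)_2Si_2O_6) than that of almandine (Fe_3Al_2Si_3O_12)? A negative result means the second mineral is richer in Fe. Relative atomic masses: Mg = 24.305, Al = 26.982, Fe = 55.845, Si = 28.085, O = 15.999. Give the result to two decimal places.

-18.41 percentage points

Fe in (Mg_0.70Fe_0.30)_2Si_2O_6: molar mass 219.698 g/mol; 0.60×55.845 = 33.507 g → 15.25 wt%.
Fe in Fe_3Al_2Si_3O_12: molar mass 497.742 g/mol; 3×55.845 = 167.535 g → 33.66 wt%.
Difference = 15.25 − 33.66 = -18.41 percentage points.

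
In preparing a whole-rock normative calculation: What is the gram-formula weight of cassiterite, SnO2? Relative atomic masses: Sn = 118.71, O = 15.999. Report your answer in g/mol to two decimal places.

The formula mass is the sum 1*118.71 + 2*15.999.

150.71 g/mol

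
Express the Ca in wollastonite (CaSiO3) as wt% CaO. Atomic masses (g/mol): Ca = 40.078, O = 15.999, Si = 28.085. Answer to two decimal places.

48.28 wt%

Molar mass of CaSiO3 = 1*40.078 + 1*28.085 + 3*15.999 = 116.160 g/mol.
Each formula unit contains 1 Ca, equivalent to 1/1 = 1.0000 mol CaO.
M(CaO) = 1×40.078 + 1×15.999 = 56.077 g/mol.
Mass of CaO per formula unit = 1.0000 × 56.077 = 56.077 g.
CaO wt% = 56.077 / 116.160 × 100 = 48.28%.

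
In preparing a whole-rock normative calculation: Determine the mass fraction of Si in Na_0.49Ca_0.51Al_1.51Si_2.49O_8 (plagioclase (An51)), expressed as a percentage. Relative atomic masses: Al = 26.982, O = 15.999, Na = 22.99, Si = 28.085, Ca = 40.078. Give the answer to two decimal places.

Molar mass of Na_0.49Ca_0.51Al_1.51Si_2.49O_8: 0.49*22.99 + 0.51*40.078 + 1.51*26.982 + 2.49*28.085 + 8*15.999 = 270.371 g/mol.
Mass of Si per formula unit: 2.49 × 28.085 = 69.932 g.
Weight fraction Si = 69.932 / 270.371 = 0.2587.

25.87 wt%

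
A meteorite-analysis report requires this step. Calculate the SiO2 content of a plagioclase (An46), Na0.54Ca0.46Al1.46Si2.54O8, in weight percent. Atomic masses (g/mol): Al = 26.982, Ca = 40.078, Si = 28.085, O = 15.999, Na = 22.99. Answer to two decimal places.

56.61 wt%

Molar mass of Na0.54Ca0.46Al1.46Si2.54O8 = 0.54*22.99 + 0.46*40.078 + 1.46*26.982 + 2.54*28.085 + 8*15.999 = 269.572 g/mol.
Each formula unit contains 2.54 Si, equivalent to 2.54/1 = 2.5400 mol SiO2.
M(SiO2) = 1×28.085 + 2×15.999 = 60.083 g/mol.
Mass of SiO2 per formula unit = 2.5400 × 60.083 = 152.611 g.
SiO2 wt% = 152.611 / 269.572 × 100 = 56.61%.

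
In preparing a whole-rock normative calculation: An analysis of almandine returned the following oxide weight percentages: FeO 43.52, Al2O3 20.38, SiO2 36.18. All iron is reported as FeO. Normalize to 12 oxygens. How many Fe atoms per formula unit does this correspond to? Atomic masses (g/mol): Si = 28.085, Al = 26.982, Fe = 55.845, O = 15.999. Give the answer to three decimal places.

FeO (M=71.844): mol = 0.60576; Fe = 0.60576, O = 0.60576.
Al2O3 (M=101.961): mol = 0.19988; Al = 0.39976, O = 0.59964.
SiO2 (M=60.083): mol = 0.60217; Si = 0.60217, O = 1.20434.
ΣO = 2.40974; factor = 12/ΣO = 4.97979.
Fe apfu = 0.60576 × 4.97979 = 3.017.

3.017 Fe apfu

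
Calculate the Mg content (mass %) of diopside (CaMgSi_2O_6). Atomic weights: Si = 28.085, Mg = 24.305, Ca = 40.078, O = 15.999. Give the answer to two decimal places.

11.22 mass %

Formula mass = 1·40.078 + 1·24.305 + 2·28.085 + 6·15.999 = 216.547 g/mol, of which 24.305 g is Mg.
So Mg makes up 24.305/216.547 = 0.1122 of the mass, i.e. 11.22%.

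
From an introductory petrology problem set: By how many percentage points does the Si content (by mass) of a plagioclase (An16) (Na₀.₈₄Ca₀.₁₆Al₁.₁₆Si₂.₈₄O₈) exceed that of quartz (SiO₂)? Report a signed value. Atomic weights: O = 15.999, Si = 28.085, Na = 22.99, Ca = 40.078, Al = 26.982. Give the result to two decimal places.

Si in Na₀.₈₄Ca₀.₁₆Al₁.₁₆Si₂.₈₄O₈: molar mass 264.777 g/mol; 2.84×28.085 = 79.761 g → 30.12 wt%.
Si in SiO₂: molar mass 60.083 g/mol; 1×28.085 = 28.085 g → 46.74 wt%.
Difference = 30.12 − 46.74 = -16.62 percentage points.

-16.62 percentage points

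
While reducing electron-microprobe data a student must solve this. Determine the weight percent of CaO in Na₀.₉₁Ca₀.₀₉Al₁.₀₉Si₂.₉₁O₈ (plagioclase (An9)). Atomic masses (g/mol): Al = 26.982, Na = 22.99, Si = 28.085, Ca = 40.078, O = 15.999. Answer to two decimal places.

Formula mass = 263.658 g/mol.
0.09 Ca → 0.0900 mol CaO per formula unit; M(CaO) = 56.077, so CaO mass = 5.047 g.
5.047/263.658 × 100 = 1.91 wt%.

1.91 wt%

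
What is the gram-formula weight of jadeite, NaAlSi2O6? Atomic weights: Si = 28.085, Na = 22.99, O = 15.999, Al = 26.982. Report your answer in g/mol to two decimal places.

The formula mass is the sum 1×22.99 + 1×26.982 + 2×28.085 + 6×15.999.

202.14 g/mol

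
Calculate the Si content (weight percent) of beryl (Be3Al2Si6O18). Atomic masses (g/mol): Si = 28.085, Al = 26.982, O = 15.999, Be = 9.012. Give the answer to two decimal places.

31.35 weight percent

Molar mass of Be3Al2Si6O18: 3*9.012 + 2*26.982 + 6*28.085 + 18*15.999 = 537.492 g/mol.
Mass of Si per formula unit: 6 × 28.085 = 168.510 g.
Weight fraction Si = 168.510 / 537.492 = 0.3135.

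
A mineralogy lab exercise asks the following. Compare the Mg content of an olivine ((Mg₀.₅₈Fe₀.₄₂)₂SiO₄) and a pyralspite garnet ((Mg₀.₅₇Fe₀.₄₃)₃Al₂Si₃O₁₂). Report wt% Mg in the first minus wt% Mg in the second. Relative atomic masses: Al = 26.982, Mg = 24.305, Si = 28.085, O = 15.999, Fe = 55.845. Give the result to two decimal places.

M((Mg₀.₅₈Fe₀.₄₂)₂SiO₄) = 167.185 g/mol, so wt% Mg = 28.194/167.185 × 100 = 16.86%.
M((Mg₀.₅₇Fe₀.₄₃)₃Al₂Si₃O₁₂) = 443.809 g/mol, so wt% Mg = 41.562/443.809 × 100 = 9.36%.
16.86 − 9.36 = 7.50 pp.

7.50 percentage points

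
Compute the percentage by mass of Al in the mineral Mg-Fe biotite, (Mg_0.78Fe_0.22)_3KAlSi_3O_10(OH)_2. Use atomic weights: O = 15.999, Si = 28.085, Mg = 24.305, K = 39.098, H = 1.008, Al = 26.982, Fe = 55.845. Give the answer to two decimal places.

6.16 mass %

M((Mg_0.78Fe_0.22)_3KAlSi_3O_10(OH)_2) = 438.070 g/mol.
Al contributes 1 × 26.982 = 26.982 g per mole.
26.982/438.070 = 0.0616 → 6.16%.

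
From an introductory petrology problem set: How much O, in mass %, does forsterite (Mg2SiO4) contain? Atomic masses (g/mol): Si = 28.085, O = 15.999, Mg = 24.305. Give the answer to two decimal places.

Formula mass = 2·24.305 + 1·28.085 + 4·15.999 = 140.691 g/mol, of which 63.996 g is O.
So O makes up 63.996/140.691 = 0.4549 of the mass, i.e. 45.49%.

45.49 mass %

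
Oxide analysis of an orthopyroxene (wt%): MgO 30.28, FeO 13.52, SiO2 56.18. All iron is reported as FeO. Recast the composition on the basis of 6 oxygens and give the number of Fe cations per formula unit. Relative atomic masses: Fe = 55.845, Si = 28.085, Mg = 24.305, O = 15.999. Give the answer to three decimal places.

MgO: 30.28/40.304 = 0.75129 mol → 0.75129 mol Mg, 0.75129 mol O.
FeO: 13.52/71.844 = 0.18819 mol → 0.18819 mol Fe, 0.18819 mol O.
SiO2: 56.18/60.083 = 0.93504 mol → 0.93504 mol Si, 1.87008 mol O.
Total oxygen = 2.80956 mol. Normalization factor = 6/2.80956 = 2.13557.
Fe per 6 O = 0.18819 × 2.13557 = 0.402.

0.402 Fe apfu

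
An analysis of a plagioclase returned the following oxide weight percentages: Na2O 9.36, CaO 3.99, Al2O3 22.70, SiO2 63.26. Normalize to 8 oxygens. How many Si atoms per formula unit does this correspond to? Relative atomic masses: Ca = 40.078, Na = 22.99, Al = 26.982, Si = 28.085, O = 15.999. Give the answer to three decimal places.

2.812 Si apfu

Na2O (M=61.979): mol = 0.15102; Na = 0.30204, O = 0.15102.
CaO (M=56.077): mol = 0.07115; Ca = 0.07115, O = 0.07115.
Al2O3 (M=101.961): mol = 0.22263; Al = 0.44526, O = 0.66789.
SiO2 (M=60.083): mol = 1.05288; Si = 1.05288, O = 2.10576.
ΣO = 2.99582; factor = 8/ΣO = 2.67039.
Si apfu = 1.05288 × 2.67039 = 2.812.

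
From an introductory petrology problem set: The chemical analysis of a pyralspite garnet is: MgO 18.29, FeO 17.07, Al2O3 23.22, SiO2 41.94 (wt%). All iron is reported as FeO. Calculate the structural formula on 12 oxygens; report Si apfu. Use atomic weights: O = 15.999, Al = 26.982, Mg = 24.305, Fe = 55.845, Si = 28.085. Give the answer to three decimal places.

3.023 Si apfu

MgO (M=40.304): mol = 0.45380; Mg = 0.45380, O = 0.45380.
FeO (M=71.844): mol = 0.23760; Fe = 0.23760, O = 0.23760.
Al2O3 (M=101.961): mol = 0.22773; Al = 0.45546, O = 0.68319.
SiO2 (M=60.083): mol = 0.69803; Si = 0.69803, O = 1.39606.
ΣO = 2.77065; factor = 12/ΣO = 4.33111.
Si apfu = 0.69803 × 4.33111 = 3.023.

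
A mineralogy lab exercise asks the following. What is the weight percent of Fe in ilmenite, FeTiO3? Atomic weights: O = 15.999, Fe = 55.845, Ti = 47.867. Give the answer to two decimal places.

36.81 wt%

M(FeTiO3) = 151.709 g/mol.
Fe contributes 1 × 55.845 = 55.845 g per mole.
55.845/151.709 = 0.3681 → 36.81%.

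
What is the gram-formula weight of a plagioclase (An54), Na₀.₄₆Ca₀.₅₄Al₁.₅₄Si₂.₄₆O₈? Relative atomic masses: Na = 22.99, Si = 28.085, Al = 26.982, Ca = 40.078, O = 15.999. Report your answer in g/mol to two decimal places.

M = 0.46×22.99 + 0.54×40.078 + 1.54×26.982 + 2.46×28.085 + 8×15.999

270.85 g/mol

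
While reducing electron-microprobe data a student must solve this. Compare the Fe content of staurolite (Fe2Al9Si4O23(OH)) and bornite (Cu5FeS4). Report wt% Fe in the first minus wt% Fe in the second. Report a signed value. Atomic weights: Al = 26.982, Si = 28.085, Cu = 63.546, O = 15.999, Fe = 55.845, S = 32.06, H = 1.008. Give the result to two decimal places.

1.98 percentage points

First mineral: 111.690 g Fe in 851.852 g formula = 13.11 wt% Fe.
Second mineral: 55.845 g Fe in 501.815 g formula = 11.13 wt% Fe.
13.11% − 11.13% gives a difference of 1.98 percentage points.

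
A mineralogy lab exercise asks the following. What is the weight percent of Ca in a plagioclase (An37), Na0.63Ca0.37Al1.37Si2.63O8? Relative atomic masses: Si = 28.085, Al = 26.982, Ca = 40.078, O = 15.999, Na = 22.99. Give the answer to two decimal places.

Formula mass = 0.63*22.99 + 0.37*40.078 + 1.37*26.982 + 2.63*28.085 + 8*15.999 = 268.133 g/mol, of which 14.829 g is Ca.
So Ca makes up 14.829/268.133 = 0.0553 of the mass, i.e. 5.53%.

5.53 weight percent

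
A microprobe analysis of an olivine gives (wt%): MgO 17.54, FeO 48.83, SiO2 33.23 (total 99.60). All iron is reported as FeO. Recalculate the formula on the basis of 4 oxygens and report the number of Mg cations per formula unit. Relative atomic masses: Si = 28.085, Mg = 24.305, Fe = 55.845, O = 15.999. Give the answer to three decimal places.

0.784 Mg apfu

MgO (M=40.304): mol = 0.43519; Mg = 0.43519, O = 0.43519.
FeO (M=71.844): mol = 0.67967; Fe = 0.67967, O = 0.67967.
SiO2 (M=60.083): mol = 0.55307; Si = 0.55307, O = 1.10614.
ΣO = 2.22100; factor = 4/ΣO = 1.80099.
Mg apfu = 0.43519 × 1.80099 = 0.784.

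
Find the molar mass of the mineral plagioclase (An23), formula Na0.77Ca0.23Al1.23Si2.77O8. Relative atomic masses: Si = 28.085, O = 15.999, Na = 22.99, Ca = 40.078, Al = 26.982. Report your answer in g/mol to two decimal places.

265.90 g/mol

M = 0.77·22.99 + 0.23·40.078 + 1.23·26.982 + 2.77·28.085 + 8·15.999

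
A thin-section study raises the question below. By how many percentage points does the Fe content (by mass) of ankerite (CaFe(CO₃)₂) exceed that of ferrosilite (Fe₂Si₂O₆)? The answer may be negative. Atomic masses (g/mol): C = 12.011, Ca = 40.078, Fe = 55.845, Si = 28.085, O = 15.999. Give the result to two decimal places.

Fe in CaFe(CO₃)₂: molar mass 215.939 g/mol; 1×55.845 = 55.845 g → 25.86 wt%.
Fe in Fe₂Si₂O₆: molar mass 263.854 g/mol; 2×55.845 = 111.690 g → 42.33 wt%.
Difference = 25.86 − 42.33 = -16.47 percentage points.

-16.47 percentage points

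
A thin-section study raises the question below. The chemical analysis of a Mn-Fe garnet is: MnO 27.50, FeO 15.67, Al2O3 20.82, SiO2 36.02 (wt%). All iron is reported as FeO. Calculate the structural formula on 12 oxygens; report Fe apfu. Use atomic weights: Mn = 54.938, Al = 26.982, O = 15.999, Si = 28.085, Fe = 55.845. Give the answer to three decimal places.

1.083 Fe apfu

MnO: 27.50/70.937 = 0.38767 mol → 0.38767 mol Mn, 0.38767 mol O.
FeO: 15.67/71.844 = 0.21811 mol → 0.21811 mol Fe, 0.21811 mol O.
Al2O3: 20.82/101.961 = 0.20420 mol → 0.40840 mol Al, 0.61260 mol O.
SiO2: 36.02/60.083 = 0.59950 mol → 0.59950 mol Si, 1.19900 mol O.
Total oxygen = 2.41738 mol. Normalization factor = 12/2.41738 = 4.96405.
Fe per 12 O = 0.21811 × 4.96405 = 1.083.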